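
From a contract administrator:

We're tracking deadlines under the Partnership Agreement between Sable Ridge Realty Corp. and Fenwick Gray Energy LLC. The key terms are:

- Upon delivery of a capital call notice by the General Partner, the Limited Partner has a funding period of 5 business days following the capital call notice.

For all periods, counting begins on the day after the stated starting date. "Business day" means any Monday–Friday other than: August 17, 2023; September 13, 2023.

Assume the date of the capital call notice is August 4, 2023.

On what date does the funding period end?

From Friday, August 4, 2023, 5 business days (Aug 7, Aug 8, Aug 9, Aug 10, Aug 11, skipping weekends) brings us to Friday, August 11, 2023, which is the last day of the funding period.

August 11, 2023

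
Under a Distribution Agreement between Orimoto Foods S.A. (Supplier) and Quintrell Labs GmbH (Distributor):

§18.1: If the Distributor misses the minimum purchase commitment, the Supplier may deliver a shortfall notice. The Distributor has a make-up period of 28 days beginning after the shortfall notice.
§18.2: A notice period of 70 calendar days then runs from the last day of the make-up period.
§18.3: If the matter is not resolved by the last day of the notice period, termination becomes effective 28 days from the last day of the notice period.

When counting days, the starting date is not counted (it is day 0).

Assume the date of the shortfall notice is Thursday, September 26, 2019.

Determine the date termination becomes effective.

The last day of the make-up period: 28 calendar days after September 26, 2019 is October 24, 2019.
The last day of the notice period: October 24, 2019 + 70 days = January 2, 2020.
The date termination becomes effective: 28 calendar days after January 2, 2020 is January 30, 2020.

January 30, 2020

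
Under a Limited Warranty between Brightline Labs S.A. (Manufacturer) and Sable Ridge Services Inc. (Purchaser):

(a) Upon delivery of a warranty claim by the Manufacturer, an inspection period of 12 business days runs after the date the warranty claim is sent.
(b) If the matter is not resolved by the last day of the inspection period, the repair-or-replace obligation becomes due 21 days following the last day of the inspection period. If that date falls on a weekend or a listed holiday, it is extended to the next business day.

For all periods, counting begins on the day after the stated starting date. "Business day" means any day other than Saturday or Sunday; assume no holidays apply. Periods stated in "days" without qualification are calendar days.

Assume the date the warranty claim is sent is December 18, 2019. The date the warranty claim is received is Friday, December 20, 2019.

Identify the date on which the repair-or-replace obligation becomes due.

From Wednesday, December 18, 2019, 12 business days (Dec 19, Dec 20, Dec 23, Dec 24, …, Jan 1, Jan 2, Jan 3, skipping weekends) brings us to Friday, January 3, 2020, which is the last day of the inspection period.
Adding 21 calendar days to January 3, 2020 gives January 24, 2020, which is the date on which the repair-or-replace obligation becomes due. January 24, 2020 is a Friday, so no roll-forward applies.

January 24, 2020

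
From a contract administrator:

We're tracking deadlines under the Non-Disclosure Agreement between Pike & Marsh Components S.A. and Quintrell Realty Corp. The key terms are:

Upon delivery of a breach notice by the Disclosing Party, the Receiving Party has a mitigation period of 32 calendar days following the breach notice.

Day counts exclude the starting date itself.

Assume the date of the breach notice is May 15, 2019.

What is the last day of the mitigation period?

June 16, 2019

The last day of the mitigation period: May 15, 2019 + 32 days = June 16, 2019.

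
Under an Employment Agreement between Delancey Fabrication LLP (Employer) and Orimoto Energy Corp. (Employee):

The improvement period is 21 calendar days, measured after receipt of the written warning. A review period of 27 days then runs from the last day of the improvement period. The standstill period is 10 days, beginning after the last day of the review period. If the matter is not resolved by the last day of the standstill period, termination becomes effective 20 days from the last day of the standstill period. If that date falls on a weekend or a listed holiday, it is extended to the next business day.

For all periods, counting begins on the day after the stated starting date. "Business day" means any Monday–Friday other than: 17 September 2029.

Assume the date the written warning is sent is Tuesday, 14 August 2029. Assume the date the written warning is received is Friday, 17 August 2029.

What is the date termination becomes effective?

The last day of the improvement period: 21 calendar days after 17 August 2029 is 7 September 2029.
The last day of the review period: 7 September 2029 + 27 days = 4 October 2029.
The last day of the standstill period: 10 calendar days after 4 October 2029 is 14 October 2029.
The date termination becomes effective: 14 October 2029 + 20 days = 3 November 2029. That falls on a Saturday, so it rolls to the next business day, Monday, 5 November 2029.

5 November 2029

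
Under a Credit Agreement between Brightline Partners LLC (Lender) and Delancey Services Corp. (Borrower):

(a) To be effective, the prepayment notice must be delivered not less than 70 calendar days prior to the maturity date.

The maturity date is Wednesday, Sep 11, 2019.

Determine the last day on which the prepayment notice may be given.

Jul 3, 2019

Sep 11, 2019 minus 70 days is Jul 3, 2019.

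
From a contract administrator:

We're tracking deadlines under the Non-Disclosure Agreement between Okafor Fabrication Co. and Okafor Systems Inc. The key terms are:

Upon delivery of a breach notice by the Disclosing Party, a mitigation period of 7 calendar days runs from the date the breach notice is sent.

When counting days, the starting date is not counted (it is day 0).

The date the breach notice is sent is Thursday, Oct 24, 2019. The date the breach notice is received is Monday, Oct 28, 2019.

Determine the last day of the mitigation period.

Oct 31, 2019

Adding 7 calendar days to Oct 24, 2019 gives Oct 31, 2019, which is the last day of the mitigation period.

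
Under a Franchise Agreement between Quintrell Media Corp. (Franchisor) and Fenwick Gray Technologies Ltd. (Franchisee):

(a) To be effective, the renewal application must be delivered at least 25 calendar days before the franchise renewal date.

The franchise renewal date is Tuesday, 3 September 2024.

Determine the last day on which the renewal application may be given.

9 August 2024

Counting back 25 calendar days from 3 September 2024 gives 9 August 2024.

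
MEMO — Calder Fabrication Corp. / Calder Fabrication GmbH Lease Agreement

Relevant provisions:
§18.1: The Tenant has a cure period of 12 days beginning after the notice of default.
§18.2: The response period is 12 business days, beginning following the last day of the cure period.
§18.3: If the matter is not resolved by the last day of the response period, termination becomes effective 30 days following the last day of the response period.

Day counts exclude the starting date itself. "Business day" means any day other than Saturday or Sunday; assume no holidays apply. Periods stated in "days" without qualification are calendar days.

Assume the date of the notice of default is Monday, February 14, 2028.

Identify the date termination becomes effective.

The last day of the cure period: February 14, 2028 + 12 days = February 26, 2028.
From Saturday, February 26, 2028, 12 business days (Feb 28, Feb 29, Mar 1, Mar 2, …, Mar 10, Mar 13, Mar 14, skipping weekends) brings us to Tuesday, March 14, 2028, which is the last day of the response period.
The date termination becomes effective: March 14, 2028 + 30 days = April 13, 2028.

April 13, 2028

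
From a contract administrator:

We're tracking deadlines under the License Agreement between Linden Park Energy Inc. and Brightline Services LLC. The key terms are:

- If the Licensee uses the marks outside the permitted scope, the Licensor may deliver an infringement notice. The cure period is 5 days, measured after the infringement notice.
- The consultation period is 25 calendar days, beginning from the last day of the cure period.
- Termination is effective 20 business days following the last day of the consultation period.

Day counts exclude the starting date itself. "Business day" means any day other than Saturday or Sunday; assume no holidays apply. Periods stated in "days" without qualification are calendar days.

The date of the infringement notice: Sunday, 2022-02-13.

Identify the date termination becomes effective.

2022-04-12

Adding 5 calendar days to 2022-02-13 gives 2022-02-18, which is the last day of the cure period.
The last day of the consultation period: 2022-02-18 + 25 days = 2022-03-15.
From Tuesday, 2022-03-15, 20 business days (Mar 16, Mar 17, Mar 18, Mar 21, …, Apr 8, Apr 11, Apr 12, skipping weekends) brings us to Tuesday, 2022-04-12, which is the date termination becomes effective.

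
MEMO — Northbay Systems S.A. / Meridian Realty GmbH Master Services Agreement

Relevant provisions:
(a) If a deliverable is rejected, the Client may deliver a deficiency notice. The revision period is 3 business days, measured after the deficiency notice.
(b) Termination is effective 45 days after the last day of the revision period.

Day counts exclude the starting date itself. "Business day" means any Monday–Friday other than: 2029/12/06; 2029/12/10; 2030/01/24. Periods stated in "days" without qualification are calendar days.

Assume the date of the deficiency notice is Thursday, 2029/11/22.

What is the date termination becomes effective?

2030/01/11

The last day of the revision period: counting 3 business days from Thursday, 2029/11/22 (Nov 23, Nov 26, Nov 27, skipping weekends) reaches Tuesday, 2029/11/27.
Adding 45 calendar days to 2029/11/27 gives 2030/01/11, which is the date termination becomes effective.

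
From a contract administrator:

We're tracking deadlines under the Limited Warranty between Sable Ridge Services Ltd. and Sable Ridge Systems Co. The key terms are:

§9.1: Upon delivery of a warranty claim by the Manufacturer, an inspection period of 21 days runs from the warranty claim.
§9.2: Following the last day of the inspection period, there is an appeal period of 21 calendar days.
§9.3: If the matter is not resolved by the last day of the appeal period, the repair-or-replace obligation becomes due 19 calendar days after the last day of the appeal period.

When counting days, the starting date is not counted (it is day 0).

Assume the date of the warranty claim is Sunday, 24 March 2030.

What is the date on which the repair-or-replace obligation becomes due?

The last day of the inspection period: 24 March 2030 + 21 days = 14 April 2030.
The last day of the appeal period: 21 calendar days after 14 April 2030 is 5 May 2030.
The date on which the repair-or-replace obligation becomes due: 19 calendar days after 5 May 2030 is 24 May 2030.

24 May 2030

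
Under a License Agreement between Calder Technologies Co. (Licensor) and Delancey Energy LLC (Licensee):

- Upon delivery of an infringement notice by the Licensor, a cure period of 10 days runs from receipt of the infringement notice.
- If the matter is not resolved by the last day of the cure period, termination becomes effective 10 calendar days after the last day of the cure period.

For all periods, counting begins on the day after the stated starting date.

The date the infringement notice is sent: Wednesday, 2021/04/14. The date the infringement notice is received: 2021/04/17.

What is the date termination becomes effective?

2021/05/07

The last day of the cure period: 2021/04/17 + 10 days = 2021/04/27.
Adding 10 calendar days to 2021/04/27 gives 2021/05/07, which is the date termination becomes effective.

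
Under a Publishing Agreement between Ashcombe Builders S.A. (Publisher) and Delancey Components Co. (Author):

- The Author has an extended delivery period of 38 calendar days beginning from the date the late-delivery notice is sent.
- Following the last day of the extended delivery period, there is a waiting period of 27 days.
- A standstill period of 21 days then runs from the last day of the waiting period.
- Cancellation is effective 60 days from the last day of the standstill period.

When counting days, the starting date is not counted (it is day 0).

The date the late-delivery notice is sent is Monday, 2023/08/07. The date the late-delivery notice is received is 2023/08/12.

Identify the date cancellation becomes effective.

2023/12/31

The last day of the extended delivery period: 2023/08/07 + 38 days = 2023/09/14.
The last day of the waiting period: 2023/09/14 + 27 days = 2023/10/11.
The last day of the standstill period: 2023/10/11 + 21 days = 2023/11/01.
The date cancellation becomes effective: 2023/11/01 + 60 days = 2023/12/31.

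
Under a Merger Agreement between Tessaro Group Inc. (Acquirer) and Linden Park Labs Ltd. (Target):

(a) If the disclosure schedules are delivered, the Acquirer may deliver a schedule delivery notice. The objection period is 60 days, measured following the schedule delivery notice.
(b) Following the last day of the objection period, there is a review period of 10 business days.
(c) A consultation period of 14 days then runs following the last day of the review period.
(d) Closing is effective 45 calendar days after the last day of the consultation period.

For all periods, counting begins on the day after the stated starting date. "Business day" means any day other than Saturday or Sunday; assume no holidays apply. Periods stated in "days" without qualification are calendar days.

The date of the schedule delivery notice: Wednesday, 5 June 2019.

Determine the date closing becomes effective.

14 October 2019

Adding 60 calendar days to 5 June 2019 gives 4 August 2019, which is the last day of the objection period.
The last day of the review period: 10 business days after Sunday, 4 August 2019, skipping weekends — Aug 5, Aug 6, Aug 7, Aug 8, Aug 9, Aug 12, Aug 13, Aug 14, Aug 15, Aug 16 — lands on Friday, 16 August 2019.
Adding 14 calendar days to 16 August 2019 gives 30 August 2019, which is the last day of the consultation period.
Adding 45 calendar days to 30 August 2019 gives 14 October 2019, which is the date closing becomes effective.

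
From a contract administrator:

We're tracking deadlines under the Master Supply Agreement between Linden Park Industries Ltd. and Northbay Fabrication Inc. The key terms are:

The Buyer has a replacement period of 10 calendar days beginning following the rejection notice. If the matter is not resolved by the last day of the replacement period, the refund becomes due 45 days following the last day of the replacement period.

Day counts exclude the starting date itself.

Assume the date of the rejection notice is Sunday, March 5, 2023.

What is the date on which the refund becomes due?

Adding 10 calendar days to March 5, 2023 gives March 15, 2023, which is the last day of the replacement period.
The date on which the refund becomes due: 45 calendar days after March 15, 2023 is April 29, 2023.

April 29, 2023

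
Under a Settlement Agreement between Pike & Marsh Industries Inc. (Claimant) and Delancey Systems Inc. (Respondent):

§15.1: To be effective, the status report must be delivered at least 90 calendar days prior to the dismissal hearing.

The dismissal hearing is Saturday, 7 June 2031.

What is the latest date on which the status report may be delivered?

9 March 2031

7 June 2031 minus 90 days is 9 March 2031.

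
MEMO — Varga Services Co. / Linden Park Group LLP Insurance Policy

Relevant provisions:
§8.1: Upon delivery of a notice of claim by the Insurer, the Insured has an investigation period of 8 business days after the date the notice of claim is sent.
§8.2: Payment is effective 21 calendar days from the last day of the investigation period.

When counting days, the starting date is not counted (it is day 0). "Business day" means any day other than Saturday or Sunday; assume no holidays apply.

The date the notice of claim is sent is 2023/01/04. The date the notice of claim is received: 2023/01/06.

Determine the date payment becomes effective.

2023/02/06

The last day of the investigation period: counting 8 business days from Wednesday, 2023/01/04 (Jan 5, Jan 6, Jan 9, Jan 10, Jan 11, Jan 12, Jan 13, Jan 16, skipping weekends) reaches Monday, 2023/01/16.
Adding 21 calendar days to 2023/01/16 gives 2023/02/06, which is the date payment becomes effective.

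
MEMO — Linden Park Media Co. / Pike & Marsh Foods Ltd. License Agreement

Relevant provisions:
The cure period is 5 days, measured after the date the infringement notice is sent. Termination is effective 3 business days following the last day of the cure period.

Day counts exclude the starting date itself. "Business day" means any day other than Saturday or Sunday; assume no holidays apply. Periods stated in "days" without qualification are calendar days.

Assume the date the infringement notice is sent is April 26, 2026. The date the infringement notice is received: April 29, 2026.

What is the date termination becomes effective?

May 6, 2026

Adding 5 calendar days to April 26, 2026 gives May 1, 2026, which is the last day of the cure period.
The date termination becomes effective: counting 3 business days from Friday, May 1, 2026 (May 4, May 5, May 6, skipping weekends) reaches Wednesday, May 6, 2026.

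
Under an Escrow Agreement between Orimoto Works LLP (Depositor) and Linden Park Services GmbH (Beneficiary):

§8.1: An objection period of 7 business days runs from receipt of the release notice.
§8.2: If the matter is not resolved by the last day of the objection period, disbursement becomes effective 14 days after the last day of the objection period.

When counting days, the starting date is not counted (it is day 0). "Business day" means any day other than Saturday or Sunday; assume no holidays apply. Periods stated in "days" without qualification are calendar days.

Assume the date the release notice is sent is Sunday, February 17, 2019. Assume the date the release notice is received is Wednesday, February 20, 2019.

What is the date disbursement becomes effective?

The last day of the objection period: 7 business days after Wednesday, February 20, 2019, skipping weekends — Feb 21, Feb 22, Feb 25, Feb 26, Feb 27, Feb 28, Mar 1 — lands on Friday, March 1, 2019.
The date disbursement becomes effective: 14 calendar days after March 1, 2019 is March 15, 2019.

March 15, 2019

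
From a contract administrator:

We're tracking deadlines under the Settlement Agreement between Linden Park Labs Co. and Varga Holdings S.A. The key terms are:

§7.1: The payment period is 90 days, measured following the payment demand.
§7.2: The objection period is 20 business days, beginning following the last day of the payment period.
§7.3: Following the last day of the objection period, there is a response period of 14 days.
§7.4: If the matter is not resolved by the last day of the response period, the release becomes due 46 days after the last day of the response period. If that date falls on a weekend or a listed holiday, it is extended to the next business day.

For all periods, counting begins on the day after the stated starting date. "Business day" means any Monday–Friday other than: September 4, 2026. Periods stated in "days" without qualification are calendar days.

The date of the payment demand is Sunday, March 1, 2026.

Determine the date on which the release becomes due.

The last day of the payment period: 90 calendar days after March 1, 2026 is May 30, 2026.
The last day of the objection period: counting 20 business days from Saturday, May 30, 2026 (Jun 1, Jun 2, Jun 3, Jun 4, …, Jun 24, Jun 25, Jun 26, skipping weekends) reaches Friday, June 26, 2026.
The last day of the response period: 14 calendar days after June 26, 2026 is July 10, 2026.
The date on which the release becomes due: 46 calendar days after July 10, 2026 is August 25, 2026. August 25, 2026 is a Tuesday and is not a listed holiday, so no roll-forward applies.

August 25, 2026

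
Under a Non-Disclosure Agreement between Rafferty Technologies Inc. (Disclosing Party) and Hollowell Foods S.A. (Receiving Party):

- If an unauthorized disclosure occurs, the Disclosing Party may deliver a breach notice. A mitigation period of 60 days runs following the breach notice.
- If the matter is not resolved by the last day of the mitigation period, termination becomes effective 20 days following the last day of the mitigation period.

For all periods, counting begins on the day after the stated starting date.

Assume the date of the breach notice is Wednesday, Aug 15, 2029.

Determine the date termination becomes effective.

The last day of the mitigation period: Aug 15, 2029 + 60 days = Oct 14, 2029.
The date termination becomes effective: 20 calendar days after Oct 14, 2029 is Nov 3, 2029.

Nov 3, 2029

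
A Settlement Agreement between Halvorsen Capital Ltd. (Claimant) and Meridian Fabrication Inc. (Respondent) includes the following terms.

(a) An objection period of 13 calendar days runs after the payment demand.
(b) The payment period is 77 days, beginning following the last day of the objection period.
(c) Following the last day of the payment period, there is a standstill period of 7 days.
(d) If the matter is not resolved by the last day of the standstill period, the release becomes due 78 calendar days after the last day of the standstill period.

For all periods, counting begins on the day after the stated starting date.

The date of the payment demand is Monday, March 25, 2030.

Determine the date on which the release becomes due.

September 16, 2030

The last day of the objection period: March 25, 2030 + 13 days = April 7, 2030.
The last day of the payment period: 77 calendar days after April 7, 2030 is June 23, 2030.
Adding 7 calendar days to June 23, 2030 gives June 30, 2030, which is the last day of the standstill period.
Adding 78 calendar days to June 30, 2030 gives September 16, 2030, which is the date on which the release becomes due.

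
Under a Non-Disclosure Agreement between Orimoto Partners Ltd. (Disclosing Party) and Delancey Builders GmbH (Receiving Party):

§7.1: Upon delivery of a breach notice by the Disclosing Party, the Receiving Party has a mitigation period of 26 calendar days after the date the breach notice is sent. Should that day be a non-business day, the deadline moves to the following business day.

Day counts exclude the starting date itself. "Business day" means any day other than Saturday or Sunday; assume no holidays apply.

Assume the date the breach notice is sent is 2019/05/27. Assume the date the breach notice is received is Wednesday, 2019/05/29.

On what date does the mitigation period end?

2019/06/24

The last day of the mitigation period: 2019/05/27 + 26 days = 2019/06/22. That falls on a Saturday, so it rolls to the next business day, Monday, 2019/06/24.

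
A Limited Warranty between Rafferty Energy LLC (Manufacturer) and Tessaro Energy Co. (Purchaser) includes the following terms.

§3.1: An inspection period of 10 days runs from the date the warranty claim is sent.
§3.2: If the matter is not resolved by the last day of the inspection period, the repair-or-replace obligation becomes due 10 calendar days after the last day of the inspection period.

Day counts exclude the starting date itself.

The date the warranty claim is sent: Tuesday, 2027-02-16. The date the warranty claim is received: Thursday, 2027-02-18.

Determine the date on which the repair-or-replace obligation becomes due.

2027-03-08

Adding 10 calendar days to 2027-02-16 gives 2027-02-26, which is the last day of the inspection period.
Adding 10 calendar days to 2027-02-26 gives 2027-03-08, which is the date on which the repair-or-replace obligation becomes due.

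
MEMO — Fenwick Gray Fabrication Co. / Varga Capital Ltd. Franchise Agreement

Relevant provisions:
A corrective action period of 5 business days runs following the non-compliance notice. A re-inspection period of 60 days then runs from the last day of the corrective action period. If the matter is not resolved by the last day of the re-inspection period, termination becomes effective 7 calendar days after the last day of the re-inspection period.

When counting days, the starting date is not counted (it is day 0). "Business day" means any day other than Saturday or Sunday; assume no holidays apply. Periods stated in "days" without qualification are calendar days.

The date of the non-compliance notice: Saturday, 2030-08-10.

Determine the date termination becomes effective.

From Saturday, 2030-08-10, 5 business days (Aug 12, Aug 13, Aug 14, Aug 15, Aug 16, skipping weekends) brings us to Friday, 2030-08-16, which is the last day of the corrective action period.
Adding 60 calendar days to 2030-08-16 gives 2030-10-15, which is the last day of the re-inspection period.
Adding 7 calendar days to 2030-10-15 gives 2030-10-22, which is the date termination becomes effective.

2030-10-22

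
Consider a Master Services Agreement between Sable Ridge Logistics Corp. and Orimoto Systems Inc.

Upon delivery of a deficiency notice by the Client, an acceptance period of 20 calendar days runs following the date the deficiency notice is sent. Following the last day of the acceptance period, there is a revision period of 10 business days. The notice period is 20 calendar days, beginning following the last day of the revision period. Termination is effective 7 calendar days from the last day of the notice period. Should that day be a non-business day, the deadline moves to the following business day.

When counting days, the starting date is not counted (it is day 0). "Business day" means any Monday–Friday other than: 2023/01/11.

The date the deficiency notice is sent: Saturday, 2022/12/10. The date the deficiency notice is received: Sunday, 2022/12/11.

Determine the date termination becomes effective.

The last day of the acceptance period: 2022/12/10 + 20 days = 2022/12/30.
The last day of the revision period: 10 business days after Friday, 2022/12/30, skipping weekends and the listed holiday on Jan 11 — Jan 2, Jan 3, Jan 4, Jan 5, Jan 6, Jan 9, Jan 10, Jan 12, Jan 13, Jan 16 — lands on Monday, 2023/01/16.
The last day of the notice period: 2023/01/16 + 20 days = 2023/02/05.
The date termination becomes effective: 7 calendar days after 2023/02/05 is 2023/02/12. That falls on a Sunday, so it rolls to the next business day, Monday, 2023/02/13.

2023/02/13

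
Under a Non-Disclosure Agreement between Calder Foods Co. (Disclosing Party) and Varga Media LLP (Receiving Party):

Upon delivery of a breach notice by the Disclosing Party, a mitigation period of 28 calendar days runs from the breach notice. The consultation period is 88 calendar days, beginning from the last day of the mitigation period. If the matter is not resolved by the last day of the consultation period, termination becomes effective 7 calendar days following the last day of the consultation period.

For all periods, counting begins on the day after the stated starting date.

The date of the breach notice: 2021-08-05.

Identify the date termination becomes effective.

2021-12-06

The last day of the mitigation period: 28 calendar days after 2021-08-05 is 2021-09-02.
The last day of the consultation period: 2021-09-02 + 88 days = 2021-11-29.
The date termination becomes effective: 7 calendar days after 2021-11-29 is 2021-12-06.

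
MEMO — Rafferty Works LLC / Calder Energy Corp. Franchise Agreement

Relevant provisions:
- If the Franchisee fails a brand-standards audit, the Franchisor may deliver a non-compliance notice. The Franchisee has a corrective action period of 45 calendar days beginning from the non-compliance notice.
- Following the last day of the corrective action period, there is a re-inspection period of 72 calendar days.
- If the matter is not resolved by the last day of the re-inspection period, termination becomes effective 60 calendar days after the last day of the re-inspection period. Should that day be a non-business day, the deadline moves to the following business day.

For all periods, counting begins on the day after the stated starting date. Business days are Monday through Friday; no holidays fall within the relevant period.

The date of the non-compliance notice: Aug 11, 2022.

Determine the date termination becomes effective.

Feb 6, 2023

Adding 45 calendar days to Aug 11, 2022 gives Sep 25, 2022, which is the last day of the corrective action period.
The last day of the re-inspection period: Sep 25, 2022 + 72 days = Dec 6, 2022.
Adding 60 calendar days to Dec 6, 2022 gives Feb 4, 2023, which is the date termination becomes effective. That falls on a Saturday, so it rolls to the next business day, Monday, Feb 6, 2023.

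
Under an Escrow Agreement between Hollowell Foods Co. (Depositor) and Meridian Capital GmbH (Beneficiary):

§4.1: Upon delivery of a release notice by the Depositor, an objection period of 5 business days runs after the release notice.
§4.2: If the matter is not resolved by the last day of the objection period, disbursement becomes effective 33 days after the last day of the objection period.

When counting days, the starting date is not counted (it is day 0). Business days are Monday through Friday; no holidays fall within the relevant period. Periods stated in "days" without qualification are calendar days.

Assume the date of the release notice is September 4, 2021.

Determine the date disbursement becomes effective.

October 13, 2021

The last day of the objection period: counting 5 business days from Saturday, September 4, 2021 (Sep 6, Sep 7, Sep 8, Sep 9, Sep 10, skipping weekends) reaches Friday, September 10, 2021.
The date disbursement becomes effective: 33 calendar days after September 10, 2021 is October 13, 2021.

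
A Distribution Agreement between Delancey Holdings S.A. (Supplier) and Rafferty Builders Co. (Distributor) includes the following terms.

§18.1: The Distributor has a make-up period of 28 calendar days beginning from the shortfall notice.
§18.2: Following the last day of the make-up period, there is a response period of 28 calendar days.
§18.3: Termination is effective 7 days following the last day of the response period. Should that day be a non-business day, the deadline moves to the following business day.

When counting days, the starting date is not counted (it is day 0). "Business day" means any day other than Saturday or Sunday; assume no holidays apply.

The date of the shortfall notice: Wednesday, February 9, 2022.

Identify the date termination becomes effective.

The last day of the make-up period: 28 calendar days after February 9, 2022 is March 9, 2022.
The last day of the response period: March 9, 2022 + 28 days = April 6, 2022.
The date termination becomes effective: 7 calendar days after April 6, 2022 is April 13, 2022. April 13, 2022 is a Wednesday, so no roll-forward applies.

April 13, 2022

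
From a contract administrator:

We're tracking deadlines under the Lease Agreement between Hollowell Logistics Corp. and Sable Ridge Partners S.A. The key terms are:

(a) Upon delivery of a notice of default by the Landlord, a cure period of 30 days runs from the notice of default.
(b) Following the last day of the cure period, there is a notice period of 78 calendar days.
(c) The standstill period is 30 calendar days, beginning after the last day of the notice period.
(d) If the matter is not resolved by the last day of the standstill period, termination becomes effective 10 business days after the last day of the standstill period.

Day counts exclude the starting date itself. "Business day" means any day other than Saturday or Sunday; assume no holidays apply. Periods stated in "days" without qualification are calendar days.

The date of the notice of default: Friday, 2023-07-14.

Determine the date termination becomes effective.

The last day of the cure period: 30 calendar days after 2023-07-14 is 2023-08-13.
The last day of the notice period: 2023-08-13 + 78 days = 2023-10-30.
The last day of the standstill period: 2023-10-30 + 30 days = 2023-11-29.
From Wednesday, 2023-11-29, 10 business days (Nov 30, Dec 1, Dec 4, Dec 5, Dec 6, Dec 7, Dec 8, Dec 11, Dec 12, Dec 13, skipping weekends) brings us to Wednesday, 2023-12-13, which is the date termination becomes effective.

2023-12-13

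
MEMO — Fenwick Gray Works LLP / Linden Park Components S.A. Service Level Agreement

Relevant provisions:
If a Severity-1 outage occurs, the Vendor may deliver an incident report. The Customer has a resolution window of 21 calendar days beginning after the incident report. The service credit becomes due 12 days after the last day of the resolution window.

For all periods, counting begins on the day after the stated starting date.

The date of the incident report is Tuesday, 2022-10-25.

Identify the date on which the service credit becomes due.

The last day of the resolution window: 21 calendar days after 2022-10-25 is 2022-11-15.
The date on which the service credit becomes due: 12 calendar days after 2022-11-15 is 2022-11-27.

2022-11-27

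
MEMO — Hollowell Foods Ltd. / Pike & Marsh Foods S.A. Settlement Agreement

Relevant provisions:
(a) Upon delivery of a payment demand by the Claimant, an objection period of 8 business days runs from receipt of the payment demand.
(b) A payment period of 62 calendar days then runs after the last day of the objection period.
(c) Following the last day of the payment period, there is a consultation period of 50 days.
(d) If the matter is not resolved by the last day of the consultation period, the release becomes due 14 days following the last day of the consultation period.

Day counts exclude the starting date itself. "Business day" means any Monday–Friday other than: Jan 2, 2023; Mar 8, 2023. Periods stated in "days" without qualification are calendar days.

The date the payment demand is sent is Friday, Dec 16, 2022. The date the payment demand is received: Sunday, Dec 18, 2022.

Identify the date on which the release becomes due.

The last day of the objection period: 8 business days after Sunday, Dec 18, 2022, skipping weekends — Dec 19, Dec 20, Dec 21, Dec 22, Dec 23, Dec 26, Dec 27, Dec 28 — lands on Wednesday, Dec 28, 2022.
Adding 62 calendar days to Dec 28, 2022 gives Feb 28, 2023, which is the last day of the payment period.
The last day of the consultation period: 50 calendar days after Feb 28, 2023 is Apr 19, 2023.
Adding 14 calendar days to Apr 19, 2023 gives May 3, 2023, which is the date on which the release becomes due.

May 3, 2023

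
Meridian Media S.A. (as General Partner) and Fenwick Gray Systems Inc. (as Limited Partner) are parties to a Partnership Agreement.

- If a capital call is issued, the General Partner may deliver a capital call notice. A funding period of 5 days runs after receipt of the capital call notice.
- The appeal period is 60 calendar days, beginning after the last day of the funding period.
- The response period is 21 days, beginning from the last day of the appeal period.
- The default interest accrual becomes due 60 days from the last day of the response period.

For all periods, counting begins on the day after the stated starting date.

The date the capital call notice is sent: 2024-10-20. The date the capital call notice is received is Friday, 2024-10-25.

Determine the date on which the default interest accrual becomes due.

The last day of the funding period: 5 calendar days after 2024-10-25 is 2024-10-30.
The last day of the appeal period: 2024-10-30 + 60 days = 2024-12-29.
The last day of the response period: 21 calendar days after 2024-12-29 is 2025-01-19.
The date on which the default interest accrual becomes due: 2025-01-19 + 60 days = 2025-03-20.

2025-03-20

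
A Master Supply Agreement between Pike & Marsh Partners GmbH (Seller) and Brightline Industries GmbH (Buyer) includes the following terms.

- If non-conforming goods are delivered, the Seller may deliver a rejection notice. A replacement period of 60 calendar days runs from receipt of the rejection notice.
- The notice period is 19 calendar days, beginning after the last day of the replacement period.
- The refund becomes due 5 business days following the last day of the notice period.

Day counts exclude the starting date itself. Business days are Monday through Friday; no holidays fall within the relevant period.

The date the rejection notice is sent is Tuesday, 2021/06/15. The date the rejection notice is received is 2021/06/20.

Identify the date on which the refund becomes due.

The last day of the replacement period: 60 calendar days after 2021/06/20 is 2021/08/19.
Adding 19 calendar days to 2021/08/19 gives 2021/09/07, which is the last day of the notice period.
From Tuesday, 2021/09/07, 5 business days (Sep 8, Sep 9, Sep 10, Sep 13, Sep 14, skipping weekends) brings us to Tuesday, 2021/09/14, which is the date on which the refund becomes due.

2021/09/14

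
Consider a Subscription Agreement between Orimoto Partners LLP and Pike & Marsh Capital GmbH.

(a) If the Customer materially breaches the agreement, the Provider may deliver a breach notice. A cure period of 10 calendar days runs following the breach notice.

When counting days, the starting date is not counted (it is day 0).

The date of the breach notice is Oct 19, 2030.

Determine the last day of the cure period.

The last day of the cure period: Oct 19, 2030 + 10 days = Oct 29, 2030.

Oct 29, 2030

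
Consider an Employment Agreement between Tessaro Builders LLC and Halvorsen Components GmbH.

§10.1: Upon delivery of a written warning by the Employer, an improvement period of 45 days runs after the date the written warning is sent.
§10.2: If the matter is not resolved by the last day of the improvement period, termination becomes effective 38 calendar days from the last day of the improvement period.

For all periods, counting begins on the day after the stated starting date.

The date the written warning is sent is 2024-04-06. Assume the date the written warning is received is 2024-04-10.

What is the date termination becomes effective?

2024-06-28

The last day of the improvement period: 45 calendar days after 2024-04-06 is 2024-05-21.
Adding 38 calendar days to 2024-05-21 gives 2024-06-28, which is the date termination becomes effective.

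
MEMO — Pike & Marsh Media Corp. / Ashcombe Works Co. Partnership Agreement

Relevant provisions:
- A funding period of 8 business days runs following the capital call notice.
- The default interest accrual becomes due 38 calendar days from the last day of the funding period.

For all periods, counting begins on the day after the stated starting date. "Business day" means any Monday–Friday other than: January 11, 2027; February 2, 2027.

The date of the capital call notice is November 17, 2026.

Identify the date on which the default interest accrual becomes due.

January 4, 2027

From Tuesday, November 17, 2026, 8 business days (Nov 18, Nov 19, Nov 20, Nov 23, Nov 24, Nov 25, Nov 26, Nov 27, skipping weekends) brings us to Friday, November 27, 2026, which is the last day of the funding period.
Adding 38 calendar days to November 27, 2026 gives January 4, 2027, which is the date on which the default interest accrual becomes due.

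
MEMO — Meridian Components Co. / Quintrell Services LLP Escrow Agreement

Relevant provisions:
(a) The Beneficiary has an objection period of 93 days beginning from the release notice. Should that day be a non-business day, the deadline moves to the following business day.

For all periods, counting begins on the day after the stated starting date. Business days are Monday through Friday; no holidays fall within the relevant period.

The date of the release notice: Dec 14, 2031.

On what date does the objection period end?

Mar 16, 2032

The last day of the objection period: 93 calendar days after Dec 14, 2031 is Mar 16, 2032. Mar 16, 2032 is a Tuesday, so no roll-forward applies.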